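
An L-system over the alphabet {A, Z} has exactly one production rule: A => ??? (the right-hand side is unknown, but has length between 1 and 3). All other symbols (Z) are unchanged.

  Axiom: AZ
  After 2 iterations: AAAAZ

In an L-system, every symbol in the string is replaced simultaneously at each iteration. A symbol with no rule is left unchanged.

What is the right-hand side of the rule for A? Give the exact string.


Trying A => AA:
  Step 0: AZ
  Step 1: AAZ
  Step 2: AAAAZ
Matches the given result.

Answer: AA


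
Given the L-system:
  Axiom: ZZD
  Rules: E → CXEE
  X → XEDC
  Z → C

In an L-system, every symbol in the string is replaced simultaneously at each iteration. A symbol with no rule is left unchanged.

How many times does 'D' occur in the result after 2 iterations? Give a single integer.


Answer: 1

Derivation:
Step 0: ZZD  (1 'D')
Step 1: CCD  (1 'D')
Step 2: CCD  (1 'D')


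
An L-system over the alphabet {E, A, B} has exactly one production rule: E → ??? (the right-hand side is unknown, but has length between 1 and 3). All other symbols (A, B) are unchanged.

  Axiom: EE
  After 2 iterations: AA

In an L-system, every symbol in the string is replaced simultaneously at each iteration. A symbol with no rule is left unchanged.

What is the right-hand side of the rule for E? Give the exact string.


Trying E → A:
  Step 0: EE
  Step 1: AA
  Step 2: AA
Matches the given result.

Answer: A


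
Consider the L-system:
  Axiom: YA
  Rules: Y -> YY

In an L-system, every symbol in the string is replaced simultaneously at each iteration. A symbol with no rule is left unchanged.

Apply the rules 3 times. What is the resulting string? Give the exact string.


Answer: YYYYYYYYA

Derivation:
Step 0: YA
Step 1: YYA
Step 2: YYYYA
Step 3: YYYYYYYYA


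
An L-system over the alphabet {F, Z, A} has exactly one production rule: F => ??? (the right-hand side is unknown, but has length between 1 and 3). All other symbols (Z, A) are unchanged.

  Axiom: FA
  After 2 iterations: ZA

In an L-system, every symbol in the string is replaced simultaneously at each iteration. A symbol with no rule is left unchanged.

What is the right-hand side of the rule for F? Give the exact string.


Trying F => Z:
  Step 0: FA
  Step 1: ZA
  Step 2: ZA
Matches the given result.

Answer: Z


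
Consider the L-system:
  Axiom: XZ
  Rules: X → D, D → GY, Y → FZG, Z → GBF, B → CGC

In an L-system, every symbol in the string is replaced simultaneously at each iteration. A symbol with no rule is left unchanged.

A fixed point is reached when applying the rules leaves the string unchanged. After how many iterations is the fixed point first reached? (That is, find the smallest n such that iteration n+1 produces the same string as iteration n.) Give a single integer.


Answer: 5

Derivation:
Step 0: XZ
Step 1: DGBF
Step 2: GYGCGCF
Step 3: GFZGGCGCF
Step 4: GFGBFGGCGCF
Step 5: GFGCGCFGGCGCF
Step 6: GFGCGCFGGCGCF  (unchanged — fixed point at step 5)


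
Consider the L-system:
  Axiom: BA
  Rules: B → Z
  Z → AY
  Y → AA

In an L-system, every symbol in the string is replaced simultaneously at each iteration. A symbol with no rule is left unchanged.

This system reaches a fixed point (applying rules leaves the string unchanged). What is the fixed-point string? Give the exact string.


Step 0: BA
Step 1: ZA
Step 2: AYA
Step 3: AAAA
Step 4: AAAA  (unchanged — fixed point at step 3)

Answer: AAAA


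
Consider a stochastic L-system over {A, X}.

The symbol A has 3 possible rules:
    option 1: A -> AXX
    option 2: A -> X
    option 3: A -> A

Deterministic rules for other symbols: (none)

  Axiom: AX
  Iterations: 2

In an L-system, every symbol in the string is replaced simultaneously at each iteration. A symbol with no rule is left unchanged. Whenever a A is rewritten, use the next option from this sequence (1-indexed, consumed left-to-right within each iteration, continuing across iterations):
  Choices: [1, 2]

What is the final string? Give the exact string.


Step 0: AX
Step 1: AXXX  (used choices [1])
Step 2: XXXX  (used choices [2])

Answer: XXXX


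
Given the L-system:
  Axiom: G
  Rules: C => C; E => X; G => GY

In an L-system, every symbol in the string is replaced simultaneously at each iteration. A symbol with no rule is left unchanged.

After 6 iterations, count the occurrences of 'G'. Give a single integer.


Answer: 1

Derivation:
Step 0: G  (1 'G')
Step 1: GY  (1 'G')
Step 2: GYY  (1 'G')
Step 3: GYYY  (1 'G')
Step 4: GYYYY  (1 'G')
Step 5: GYYYYY  (1 'G')
Step 6: GYYYYYY  (1 'G')


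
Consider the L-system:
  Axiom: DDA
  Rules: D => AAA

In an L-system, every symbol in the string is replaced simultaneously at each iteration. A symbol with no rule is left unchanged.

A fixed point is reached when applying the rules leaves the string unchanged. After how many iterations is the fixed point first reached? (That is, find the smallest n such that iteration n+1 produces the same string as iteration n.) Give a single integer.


Answer: 1

Derivation:
Step 0: DDA
Step 1: AAAAAAA
Step 2: AAAAAAA  (unchanged — fixed point at step 1)


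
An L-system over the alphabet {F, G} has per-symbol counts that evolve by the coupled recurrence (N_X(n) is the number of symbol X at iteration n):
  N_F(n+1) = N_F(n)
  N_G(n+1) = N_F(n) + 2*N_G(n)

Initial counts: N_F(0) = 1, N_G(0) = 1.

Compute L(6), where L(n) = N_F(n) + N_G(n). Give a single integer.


Step 0: N_F=1, N_G=1, L=2
Step 1: N_F=1, N_G=3, L=4
Step 2: N_F=1, N_G=7, L=8
Step 3: N_F=1, N_G=15, L=16
Step 4: N_F=1, N_G=31, L=32
Step 5: N_F=1, N_G=63, L=64
Step 6: N_F=1, N_G=127, L=128

Answer: 128


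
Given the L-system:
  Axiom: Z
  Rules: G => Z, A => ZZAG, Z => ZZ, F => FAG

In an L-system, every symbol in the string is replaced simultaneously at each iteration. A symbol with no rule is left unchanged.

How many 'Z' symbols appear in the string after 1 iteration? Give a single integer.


Answer: 2

Derivation:
Step 0: Z  (1 'Z')
Step 1: ZZ  (2 'Z')


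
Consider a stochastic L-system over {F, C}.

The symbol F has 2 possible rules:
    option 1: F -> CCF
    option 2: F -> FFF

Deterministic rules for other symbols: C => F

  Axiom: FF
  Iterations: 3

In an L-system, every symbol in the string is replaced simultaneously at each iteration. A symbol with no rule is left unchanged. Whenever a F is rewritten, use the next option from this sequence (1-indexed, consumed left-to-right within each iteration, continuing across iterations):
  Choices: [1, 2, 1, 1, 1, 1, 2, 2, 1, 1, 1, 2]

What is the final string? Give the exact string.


Step 0: FF
Step 1: CCFFFF  (used choices [1, 2])
Step 2: FFCCFCCFCCFCCF  (used choices [1, 1, 1, 1])
Step 3: FFFFFFFFCCFFFCCFFFCCFFFFFF  (used choices [2, 2, 1, 1, 1, 2])

Answer: FFFFFFFFCCFFFCCFFFCCFFFFFF


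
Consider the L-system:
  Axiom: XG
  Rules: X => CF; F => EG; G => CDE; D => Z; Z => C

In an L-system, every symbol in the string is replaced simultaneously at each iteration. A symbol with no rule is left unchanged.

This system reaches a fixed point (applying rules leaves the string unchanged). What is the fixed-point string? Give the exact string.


Answer: CECCECCE

Derivation:
Step 0: XG
Step 1: CFCDE
Step 2: CEGCZE
Step 3: CECDECCE
Step 4: CECZECCE
Step 5: CECCECCE
Step 6: CECCECCE  (unchanged — fixed point at step 5)


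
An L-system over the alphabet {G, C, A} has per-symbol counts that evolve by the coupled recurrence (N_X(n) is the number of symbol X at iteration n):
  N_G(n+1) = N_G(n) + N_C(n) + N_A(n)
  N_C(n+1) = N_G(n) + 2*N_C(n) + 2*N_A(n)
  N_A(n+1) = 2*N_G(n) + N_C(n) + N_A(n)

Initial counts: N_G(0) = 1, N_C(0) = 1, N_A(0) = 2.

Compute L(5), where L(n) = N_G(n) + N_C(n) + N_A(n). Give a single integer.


Answer: 4096

Derivation:
Step 0: N_G=1, N_C=1, N_A=2, L=4
Step 1: N_G=4, N_C=7, N_A=5, L=16
Step 2: N_G=16, N_C=28, N_A=20, L=64
Step 3: N_G=64, N_C=112, N_A=80, L=256
Step 4: N_G=256, N_C=448, N_A=320, L=1024
Step 5: N_G=1024, N_C=1792, N_A=1280, L=4096


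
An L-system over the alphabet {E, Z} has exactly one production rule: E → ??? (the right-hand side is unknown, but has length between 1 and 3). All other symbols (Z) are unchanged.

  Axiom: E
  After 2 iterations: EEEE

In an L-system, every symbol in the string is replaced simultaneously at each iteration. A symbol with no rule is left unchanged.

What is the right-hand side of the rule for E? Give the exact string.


Answer: EE

Derivation:
Trying E → EE:
  Step 0: E
  Step 1: EE
  Step 2: EEEE
Matches the given result.


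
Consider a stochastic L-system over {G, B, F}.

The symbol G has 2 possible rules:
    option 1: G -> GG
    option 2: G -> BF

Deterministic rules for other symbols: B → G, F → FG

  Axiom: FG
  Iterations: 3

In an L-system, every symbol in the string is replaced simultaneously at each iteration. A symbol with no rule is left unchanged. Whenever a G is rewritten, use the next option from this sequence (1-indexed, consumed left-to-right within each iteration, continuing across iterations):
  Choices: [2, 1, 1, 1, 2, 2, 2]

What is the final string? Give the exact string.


Step 0: FG
Step 1: FGBF  (used choices [2])
Step 2: FGGGGFG  (used choices [1])
Step 3: FGGGGGBFBFFGBF  (used choices [1, 1, 2, 2, 2])

Answer: FGGGGGBFBFFGBF


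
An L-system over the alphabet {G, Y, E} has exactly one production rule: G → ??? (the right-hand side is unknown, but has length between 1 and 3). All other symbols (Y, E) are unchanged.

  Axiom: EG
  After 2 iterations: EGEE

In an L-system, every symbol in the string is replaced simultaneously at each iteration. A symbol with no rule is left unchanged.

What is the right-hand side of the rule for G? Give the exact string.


Trying G → GE:
  Step 0: EG
  Step 1: EGE
  Step 2: EGEE
Matches the given result.

Answer: GE


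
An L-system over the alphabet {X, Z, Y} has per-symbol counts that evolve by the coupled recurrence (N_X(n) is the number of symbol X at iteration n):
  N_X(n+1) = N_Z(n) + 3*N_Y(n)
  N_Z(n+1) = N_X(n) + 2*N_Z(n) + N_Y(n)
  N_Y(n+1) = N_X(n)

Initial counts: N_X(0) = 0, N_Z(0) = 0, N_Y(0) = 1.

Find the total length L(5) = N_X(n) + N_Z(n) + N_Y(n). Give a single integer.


Step 0: N_X=0, N_Z=0, N_Y=1, L=1
Step 1: N_X=3, N_Z=1, N_Y=0, L=4
Step 2: N_X=1, N_Z=5, N_Y=3, L=9
Step 3: N_X=14, N_Z=14, N_Y=1, L=29
Step 4: N_X=17, N_Z=43, N_Y=14, L=74
Step 5: N_X=85, N_Z=117, N_Y=17, L=219

Answer: 219


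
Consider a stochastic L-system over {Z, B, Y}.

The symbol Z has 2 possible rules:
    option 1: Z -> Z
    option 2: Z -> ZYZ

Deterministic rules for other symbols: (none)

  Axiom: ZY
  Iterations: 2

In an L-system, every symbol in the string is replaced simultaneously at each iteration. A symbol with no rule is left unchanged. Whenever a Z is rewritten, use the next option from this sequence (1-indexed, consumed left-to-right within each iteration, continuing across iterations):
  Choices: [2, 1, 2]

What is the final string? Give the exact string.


Answer: ZYZYZY

Derivation:
Step 0: ZY
Step 1: ZYZY  (used choices [2])
Step 2: ZYZYZY  (used choices [1, 2])


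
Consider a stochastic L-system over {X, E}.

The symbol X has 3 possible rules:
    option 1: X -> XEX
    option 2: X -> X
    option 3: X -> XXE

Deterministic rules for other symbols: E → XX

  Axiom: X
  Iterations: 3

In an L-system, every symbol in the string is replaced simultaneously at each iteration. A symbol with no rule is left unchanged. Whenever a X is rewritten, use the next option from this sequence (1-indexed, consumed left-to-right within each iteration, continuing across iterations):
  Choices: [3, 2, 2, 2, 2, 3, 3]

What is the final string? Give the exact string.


Answer: XXXXEXXE

Derivation:
Step 0: X
Step 1: XXE  (used choices [3])
Step 2: XXXX  (used choices [2, 2])
Step 3: XXXXEXXE  (used choices [2, 2, 3, 3])


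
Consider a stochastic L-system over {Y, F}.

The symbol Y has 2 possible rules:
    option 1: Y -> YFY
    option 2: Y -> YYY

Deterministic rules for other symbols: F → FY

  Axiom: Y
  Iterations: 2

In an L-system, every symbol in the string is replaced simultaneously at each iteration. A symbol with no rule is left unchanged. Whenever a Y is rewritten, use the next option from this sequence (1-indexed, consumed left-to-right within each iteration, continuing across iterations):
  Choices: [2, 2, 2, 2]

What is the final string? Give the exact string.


Answer: YYYYYYYYY

Derivation:
Step 0: Y
Step 1: YYY  (used choices [2])
Step 2: YYYYYYYYY  (used choices [2, 2, 2])


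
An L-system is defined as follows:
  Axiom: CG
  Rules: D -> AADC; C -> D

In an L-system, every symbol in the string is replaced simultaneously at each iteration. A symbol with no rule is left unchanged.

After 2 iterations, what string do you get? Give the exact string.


Answer: AADCG

Derivation:
Step 0: CG
Step 1: DG
Step 2: AADCG


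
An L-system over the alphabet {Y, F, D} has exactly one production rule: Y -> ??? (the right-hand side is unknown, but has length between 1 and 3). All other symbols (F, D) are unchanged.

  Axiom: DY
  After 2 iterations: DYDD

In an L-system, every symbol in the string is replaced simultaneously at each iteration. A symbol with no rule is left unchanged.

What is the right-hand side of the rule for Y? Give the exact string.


Trying Y -> YD:
  Step 0: DY
  Step 1: DYD
  Step 2: DYDD
Matches the given result.

Answer: YD


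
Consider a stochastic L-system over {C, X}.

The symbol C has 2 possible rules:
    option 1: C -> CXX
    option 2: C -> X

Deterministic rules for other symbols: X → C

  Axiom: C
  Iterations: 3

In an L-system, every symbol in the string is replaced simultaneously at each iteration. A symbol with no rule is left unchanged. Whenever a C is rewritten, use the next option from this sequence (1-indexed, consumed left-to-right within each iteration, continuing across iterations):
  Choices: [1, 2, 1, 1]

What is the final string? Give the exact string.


Answer: CCXXCXX

Derivation:
Step 0: C
Step 1: CXX  (used choices [1])
Step 2: XCC  (used choices [2])
Step 3: CCXXCXX  (used choices [1, 1])


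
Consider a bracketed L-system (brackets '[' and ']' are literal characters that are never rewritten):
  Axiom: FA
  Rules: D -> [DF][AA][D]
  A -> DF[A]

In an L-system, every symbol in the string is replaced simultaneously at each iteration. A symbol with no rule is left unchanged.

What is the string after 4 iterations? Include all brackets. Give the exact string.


Answer: F[[[DF][AA][D]F][DF[A]DF[A]][[DF][AA][D]]F][[DF][AA][D]F[DF[A]][DF][AA][D]F[DF[A]]][[[DF][AA][D]F][DF[A]DF[A]][[DF][AA][D]]]F[[[DF][AA][D]F][DF[A]DF[A]][[DF][AA][D]]F[[DF][AA][D]F[DF[A]]]]

Derivation:
Step 0: FA
Step 1: FDF[A]
Step 2: F[DF][AA][D]F[DF[A]]
Step 3: F[[DF][AA][D]F][DF[A]DF[A]][[DF][AA][D]]F[[DF][AA][D]F[DF[A]]]
Step 4: F[[[DF][AA][D]F][DF[A]DF[A]][[DF][AA][D]]F][[DF][AA][D]F[DF[A]][DF][AA][D]F[DF[A]]][[[DF][AA][D]F][DF[A]DF[A]][[DF][AA][D]]]F[[[DF][AA][D]F][DF[A]DF[A]][[DF][AA][D]]F[[DF][AA][D]F[DF[A]]]]


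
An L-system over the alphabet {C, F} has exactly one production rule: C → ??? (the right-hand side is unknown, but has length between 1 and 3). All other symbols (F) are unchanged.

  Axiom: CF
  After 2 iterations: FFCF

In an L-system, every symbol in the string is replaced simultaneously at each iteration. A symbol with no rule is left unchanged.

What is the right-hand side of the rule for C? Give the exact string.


Answer: FC

Derivation:
Trying C → FC:
  Step 0: CF
  Step 1: FCF
  Step 2: FFCF
Matches the given result.


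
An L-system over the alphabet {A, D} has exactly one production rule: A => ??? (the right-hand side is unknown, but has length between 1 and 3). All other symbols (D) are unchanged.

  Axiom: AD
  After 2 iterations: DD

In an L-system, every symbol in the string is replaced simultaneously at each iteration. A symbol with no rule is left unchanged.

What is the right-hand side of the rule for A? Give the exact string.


Trying A => D:
  Step 0: AD
  Step 1: DD
  Step 2: DD
Matches the given result.

Answer: D


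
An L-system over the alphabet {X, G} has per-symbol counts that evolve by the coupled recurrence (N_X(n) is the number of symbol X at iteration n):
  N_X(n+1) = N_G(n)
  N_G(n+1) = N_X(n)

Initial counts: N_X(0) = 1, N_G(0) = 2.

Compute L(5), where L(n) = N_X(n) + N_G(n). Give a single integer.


Step 0: N_X=1, N_G=2, L=3
Step 1: N_X=2, N_G=1, L=3
Step 2: N_X=1, N_G=2, L=3
Step 3: N_X=2, N_G=1, L=3
Step 4: N_X=1, N_G=2, L=3
Step 5: N_X=2, N_G=1, L=3

Answer: 3


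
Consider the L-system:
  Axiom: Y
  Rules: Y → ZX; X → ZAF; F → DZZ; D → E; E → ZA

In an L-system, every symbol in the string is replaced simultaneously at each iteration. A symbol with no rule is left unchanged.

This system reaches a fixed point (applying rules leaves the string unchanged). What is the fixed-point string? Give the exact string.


Answer: ZZAZAZZ

Derivation:
Step 0: Y
Step 1: ZX
Step 2: ZZAF
Step 3: ZZADZZ
Step 4: ZZAEZZ
Step 5: ZZAZAZZ
Step 6: ZZAZAZZ  (unchanged — fixed point at step 5)


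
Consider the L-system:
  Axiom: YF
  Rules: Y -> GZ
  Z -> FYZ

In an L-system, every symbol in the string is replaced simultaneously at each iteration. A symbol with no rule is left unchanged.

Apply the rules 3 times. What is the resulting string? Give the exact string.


Answer: GFGZFYZF

Derivation:
Step 0: YF
Step 1: GZF
Step 2: GFYZF
Step 3: GFGZFYZF


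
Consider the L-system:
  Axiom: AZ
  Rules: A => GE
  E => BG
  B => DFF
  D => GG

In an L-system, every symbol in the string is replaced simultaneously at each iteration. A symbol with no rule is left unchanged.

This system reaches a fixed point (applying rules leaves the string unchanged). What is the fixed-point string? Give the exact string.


Answer: GGGFFGZ

Derivation:
Step 0: AZ
Step 1: GEZ
Step 2: GBGZ
Step 3: GDFFGZ
Step 4: GGGFFGZ
Step 5: GGGFFGZ  (unchanged — fixed point at step 4)


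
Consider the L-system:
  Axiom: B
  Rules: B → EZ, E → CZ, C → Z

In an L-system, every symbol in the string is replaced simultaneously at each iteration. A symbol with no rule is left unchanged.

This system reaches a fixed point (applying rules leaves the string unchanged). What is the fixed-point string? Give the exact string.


Step 0: B
Step 1: EZ
Step 2: CZZ
Step 3: ZZZ
Step 4: ZZZ  (unchanged — fixed point at step 3)

Answer: ZZZ


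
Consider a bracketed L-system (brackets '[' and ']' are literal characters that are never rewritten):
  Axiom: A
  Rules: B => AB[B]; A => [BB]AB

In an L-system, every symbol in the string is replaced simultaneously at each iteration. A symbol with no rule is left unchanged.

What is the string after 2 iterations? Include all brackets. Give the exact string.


Step 0: A
Step 1: [BB]AB
Step 2: [AB[B]AB[B]][BB]ABAB[B]

Answer: [AB[B]AB[B]][BB]ABAB[B]


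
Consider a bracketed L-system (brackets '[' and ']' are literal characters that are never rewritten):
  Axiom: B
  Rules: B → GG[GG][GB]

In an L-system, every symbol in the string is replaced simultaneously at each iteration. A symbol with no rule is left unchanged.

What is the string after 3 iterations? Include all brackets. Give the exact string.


Step 0: B
Step 1: GG[GG][GB]
Step 2: GG[GG][GGG[GG][GB]]
Step 3: GG[GG][GGG[GG][GGG[GG][GB]]]

Answer: GG[GG][GGG[GG][GGG[GG][GB]]]


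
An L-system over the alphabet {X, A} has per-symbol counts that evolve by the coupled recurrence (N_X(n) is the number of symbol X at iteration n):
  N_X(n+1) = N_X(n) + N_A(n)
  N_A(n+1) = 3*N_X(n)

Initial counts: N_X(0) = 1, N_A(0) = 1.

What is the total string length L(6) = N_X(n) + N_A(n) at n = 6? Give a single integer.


Step 0: N_X=1, N_A=1, L=2
Step 1: N_X=2, N_A=3, L=5
Step 2: N_X=5, N_A=6, L=11
Step 3: N_X=11, N_A=15, L=26
Step 4: N_X=26, N_A=33, L=59
Step 5: N_X=59, N_A=78, L=137
Step 6: N_X=137, N_A=177, L=314

Answer: 314


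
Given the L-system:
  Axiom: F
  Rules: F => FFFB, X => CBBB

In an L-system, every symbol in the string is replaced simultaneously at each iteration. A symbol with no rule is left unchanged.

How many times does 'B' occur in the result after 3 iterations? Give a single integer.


Answer: 13

Derivation:
Step 0: F  (0 'B')
Step 1: FFFB  (1 'B')
Step 2: FFFBFFFBFFFBB  (4 'B')
Step 3: FFFBFFFBFFFBBFFFBFFFBFFFBBFFFBFFFBFFFBBB  (13 'B')


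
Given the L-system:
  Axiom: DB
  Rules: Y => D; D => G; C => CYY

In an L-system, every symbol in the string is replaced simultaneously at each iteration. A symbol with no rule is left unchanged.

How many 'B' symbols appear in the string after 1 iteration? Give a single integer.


Step 0: DB  (1 'B')
Step 1: GB  (1 'B')

Answer: 1


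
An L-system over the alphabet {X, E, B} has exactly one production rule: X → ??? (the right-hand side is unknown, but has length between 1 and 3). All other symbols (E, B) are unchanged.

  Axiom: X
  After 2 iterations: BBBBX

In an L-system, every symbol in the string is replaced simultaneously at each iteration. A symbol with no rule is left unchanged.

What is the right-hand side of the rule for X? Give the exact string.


Answer: BBX

Derivation:
Trying X → BBX:
  Step 0: X
  Step 1: BBX
  Step 2: BBBBX
Matches the given result.


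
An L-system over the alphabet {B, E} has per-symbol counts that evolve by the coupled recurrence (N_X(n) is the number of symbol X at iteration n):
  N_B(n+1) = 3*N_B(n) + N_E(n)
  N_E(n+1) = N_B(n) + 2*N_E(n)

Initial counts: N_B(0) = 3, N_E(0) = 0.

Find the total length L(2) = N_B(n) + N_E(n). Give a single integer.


Step 0: N_B=3, N_E=0, L=3
Step 1: N_B=9, N_E=3, L=12
Step 2: N_B=30, N_E=15, L=45

Answer: 45


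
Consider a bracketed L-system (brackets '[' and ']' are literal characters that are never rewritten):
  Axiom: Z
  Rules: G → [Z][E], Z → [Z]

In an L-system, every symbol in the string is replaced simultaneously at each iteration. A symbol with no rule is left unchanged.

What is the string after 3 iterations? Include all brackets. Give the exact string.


Step 0: Z
Step 1: [Z]
Step 2: [[Z]]
Step 3: [[[Z]]]

Answer: [[[Z]]]


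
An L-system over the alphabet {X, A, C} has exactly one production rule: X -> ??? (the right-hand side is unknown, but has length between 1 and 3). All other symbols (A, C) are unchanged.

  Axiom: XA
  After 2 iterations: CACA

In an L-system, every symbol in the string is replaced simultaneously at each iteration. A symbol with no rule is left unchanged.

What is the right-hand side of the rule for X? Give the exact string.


Trying X -> CAC:
  Step 0: XA
  Step 1: CACA
  Step 2: CACA
Matches the given result.

Answer: CAC


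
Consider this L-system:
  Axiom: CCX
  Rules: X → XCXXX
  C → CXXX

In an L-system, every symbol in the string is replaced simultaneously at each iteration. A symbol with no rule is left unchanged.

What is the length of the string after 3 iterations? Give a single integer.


Answer: 297

Derivation:
Step 0: length = 3
Step 1: length = 13
Step 2: length = 62
Step 3: length = 297


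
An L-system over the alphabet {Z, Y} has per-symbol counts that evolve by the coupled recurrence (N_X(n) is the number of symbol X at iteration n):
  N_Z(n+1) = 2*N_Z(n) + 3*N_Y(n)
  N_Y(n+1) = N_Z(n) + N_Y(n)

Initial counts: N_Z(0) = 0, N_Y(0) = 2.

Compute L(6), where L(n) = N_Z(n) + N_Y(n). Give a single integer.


Step 0: N_Z=0, N_Y=2, L=2
Step 1: N_Z=6, N_Y=2, L=8
Step 2: N_Z=18, N_Y=8, L=26
Step 3: N_Z=60, N_Y=26, L=86
Step 4: N_Z=198, N_Y=86, L=284
Step 5: N_Z=654, N_Y=284, L=938
Step 6: N_Z=2160, N_Y=938, L=3098

Answer: 3098


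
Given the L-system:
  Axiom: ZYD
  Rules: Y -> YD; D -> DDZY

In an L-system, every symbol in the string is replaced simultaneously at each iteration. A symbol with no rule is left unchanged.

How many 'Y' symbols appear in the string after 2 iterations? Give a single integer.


Step 0: ZYD  (1 'Y')
Step 1: ZYDDDZY  (2 'Y')
Step 2: ZYDDDZYDDZYDDZYZYD  (5 'Y')

Answer: 5


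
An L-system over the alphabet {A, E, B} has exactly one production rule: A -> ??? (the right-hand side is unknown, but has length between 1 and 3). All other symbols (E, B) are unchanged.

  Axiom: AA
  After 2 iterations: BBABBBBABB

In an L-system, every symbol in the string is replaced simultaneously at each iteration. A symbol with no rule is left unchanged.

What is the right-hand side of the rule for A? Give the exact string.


Answer: BAB

Derivation:
Trying A -> BAB:
  Step 0: AA
  Step 1: BABBAB
  Step 2: BBABBBBABB
Matches the given result.


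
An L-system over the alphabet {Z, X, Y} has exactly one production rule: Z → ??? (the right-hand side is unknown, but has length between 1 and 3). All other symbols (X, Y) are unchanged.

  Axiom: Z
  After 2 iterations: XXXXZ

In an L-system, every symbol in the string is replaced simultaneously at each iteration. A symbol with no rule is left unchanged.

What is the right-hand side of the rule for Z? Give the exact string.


Answer: XXZ

Derivation:
Trying Z → XXZ:
  Step 0: Z
  Step 1: XXZ
  Step 2: XXXXZ
Matches the given result.


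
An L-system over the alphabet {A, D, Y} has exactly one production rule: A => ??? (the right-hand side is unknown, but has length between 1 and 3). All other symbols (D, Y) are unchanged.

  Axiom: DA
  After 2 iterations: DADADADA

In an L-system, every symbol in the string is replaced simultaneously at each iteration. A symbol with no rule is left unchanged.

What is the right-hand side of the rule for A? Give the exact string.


Answer: ADA

Derivation:
Trying A => ADA:
  Step 0: DA
  Step 1: DADA
  Step 2: DADADADA
Matches the given result.


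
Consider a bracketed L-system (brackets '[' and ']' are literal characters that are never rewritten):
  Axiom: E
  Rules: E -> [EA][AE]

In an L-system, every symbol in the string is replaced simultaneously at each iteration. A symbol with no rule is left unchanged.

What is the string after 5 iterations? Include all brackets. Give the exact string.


Step 0: E
Step 1: [EA][AE]
Step 2: [[EA][AE]A][A[EA][AE]]
Step 3: [[[EA][AE]A][A[EA][AE]]A][A[[EA][AE]A][A[EA][AE]]]
Step 4: [[[[EA][AE]A][A[EA][AE]]A][A[[EA][AE]A][A[EA][AE]]]A][A[[[EA][AE]A][A[EA][AE]]A][A[[EA][AE]A][A[EA][AE]]]]
Step 5: [[[[[EA][AE]A][A[EA][AE]]A][A[[EA][AE]A][A[EA][AE]]]A][A[[[EA][AE]A][A[EA][AE]]A][A[[EA][AE]A][A[EA][AE]]]]A][A[[[[EA][AE]A][A[EA][AE]]A][A[[EA][AE]A][A[EA][AE]]]A][A[[[EA][AE]A][A[EA][AE]]A][A[[EA][AE]A][A[EA][AE]]]]]

Answer: [[[[[EA][AE]A][A[EA][AE]]A][A[[EA][AE]A][A[EA][AE]]]A][A[[[EA][AE]A][A[EA][AE]]A][A[[EA][AE]A][A[EA][AE]]]]A][A[[[[EA][AE]A][A[EA][AE]]A][A[[EA][AE]A][A[EA][AE]]]A][A[[[EA][AE]A][A[EA][AE]]A][A[[EA][AE]A][A[EA][AE]]]]]


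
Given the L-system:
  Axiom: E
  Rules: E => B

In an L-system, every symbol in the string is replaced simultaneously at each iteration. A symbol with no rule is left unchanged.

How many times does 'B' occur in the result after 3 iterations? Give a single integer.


Answer: 1

Derivation:
Step 0: E  (0 'B')
Step 1: B  (1 'B')
Step 2: B  (1 'B')
Step 3: B  (1 'B')


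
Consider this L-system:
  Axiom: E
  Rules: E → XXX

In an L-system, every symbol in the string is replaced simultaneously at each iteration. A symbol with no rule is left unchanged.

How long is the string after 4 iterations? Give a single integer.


Step 0: length = 1
Step 1: length = 3
Step 2: length = 3
Step 3: length = 3
Step 4: length = 3

Answer: 3


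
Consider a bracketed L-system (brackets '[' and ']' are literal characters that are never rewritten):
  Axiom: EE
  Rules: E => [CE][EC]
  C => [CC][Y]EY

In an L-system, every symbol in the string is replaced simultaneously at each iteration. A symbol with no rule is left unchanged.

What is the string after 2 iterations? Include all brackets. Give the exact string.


Step 0: EE
Step 1: [CE][EC][CE][EC]
Step 2: [[CC][Y]EY[CE][EC]][[CE][EC][CC][Y]EY][[CC][Y]EY[CE][EC]][[CE][EC][CC][Y]EY]

Answer: [[CC][Y]EY[CE][EC]][[CE][EC][CC][Y]EY][[CC][Y]EY[CE][EC]][[CE][EC][CC][Y]EY]


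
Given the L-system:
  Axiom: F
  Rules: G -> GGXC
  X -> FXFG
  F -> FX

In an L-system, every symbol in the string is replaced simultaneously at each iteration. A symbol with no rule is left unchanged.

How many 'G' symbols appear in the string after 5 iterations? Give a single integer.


Step 0: F  (0 'G')
Step 1: FX  (0 'G')
Step 2: FXFXFG  (1 'G')
Step 3: FXFXFGFXFXFGFXGGXC  (4 'G')
Step 4: FXFXFGFXFXFGFXGGXCFXFXFGFXFXFGFXGGXCFXFXFGGGXCGGXCFXFGC  (14 'G')
Step 5: FXFXFGFXFXFGFXGGXCFXFXFGFXFXFGFXGGXCFXFXFGGGXCGGXCFXFGCFXFXFGFXFXFGFXGGXCFXFXFGFXFXFGFXGGXCFXFXFGGGXCGGXCFXFGCFXFXFGFXFXFGFXGGXCGGXCGGXCFXFGCGGXCGGXCFXFGCFXFXFGFXGGXCC  (45 'G')

Answer: 45


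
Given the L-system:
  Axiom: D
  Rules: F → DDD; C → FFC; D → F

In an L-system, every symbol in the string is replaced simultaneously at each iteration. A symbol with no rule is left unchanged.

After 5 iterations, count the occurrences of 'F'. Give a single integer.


Step 0: D  (0 'F')
Step 1: F  (1 'F')
Step 2: DDD  (0 'F')
Step 3: FFF  (3 'F')
Step 4: DDDDDDDDD  (0 'F')
Step 5: FFFFFFFFF  (9 'F')

Answer: 9


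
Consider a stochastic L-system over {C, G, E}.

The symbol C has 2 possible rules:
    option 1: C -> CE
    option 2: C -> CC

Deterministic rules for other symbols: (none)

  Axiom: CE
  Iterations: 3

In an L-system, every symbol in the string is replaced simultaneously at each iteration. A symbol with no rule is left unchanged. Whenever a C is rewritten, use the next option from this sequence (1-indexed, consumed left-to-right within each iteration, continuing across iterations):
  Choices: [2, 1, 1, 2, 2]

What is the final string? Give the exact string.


Step 0: CE
Step 1: CCE  (used choices [2])
Step 2: CECEE  (used choices [1, 1])
Step 3: CCECCEE  (used choices [2, 2])

Answer: CCECCEE


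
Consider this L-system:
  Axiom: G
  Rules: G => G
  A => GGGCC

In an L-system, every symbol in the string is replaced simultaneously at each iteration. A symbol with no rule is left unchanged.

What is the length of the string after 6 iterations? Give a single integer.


Answer: 1

Derivation:
Step 0: length = 1
Step 1: length = 1
Step 2: length = 1
Step 3: length = 1
Step 4: length = 1
Step 5: length = 1
Step 6: length = 1


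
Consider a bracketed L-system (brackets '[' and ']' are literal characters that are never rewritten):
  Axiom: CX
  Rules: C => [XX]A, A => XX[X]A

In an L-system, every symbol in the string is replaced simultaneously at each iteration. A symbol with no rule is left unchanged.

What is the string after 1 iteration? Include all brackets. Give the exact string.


Step 0: CX
Step 1: [XX]AX

Answer: [XX]AX


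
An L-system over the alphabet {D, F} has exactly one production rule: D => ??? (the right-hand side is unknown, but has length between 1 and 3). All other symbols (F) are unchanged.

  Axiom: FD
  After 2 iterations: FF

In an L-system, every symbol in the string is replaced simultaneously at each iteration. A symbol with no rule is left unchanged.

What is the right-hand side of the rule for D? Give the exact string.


Answer: F

Derivation:
Trying D => F:
  Step 0: FD
  Step 1: FF
  Step 2: FF
Matches the given result.


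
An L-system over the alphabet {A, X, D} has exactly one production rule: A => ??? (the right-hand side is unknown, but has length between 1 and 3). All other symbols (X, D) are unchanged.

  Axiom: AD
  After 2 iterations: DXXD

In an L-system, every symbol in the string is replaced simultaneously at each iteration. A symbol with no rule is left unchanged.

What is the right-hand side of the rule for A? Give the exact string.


Answer: DXX

Derivation:
Trying A => DXX:
  Step 0: AD
  Step 1: DXXD
  Step 2: DXXD
Matches the given result.


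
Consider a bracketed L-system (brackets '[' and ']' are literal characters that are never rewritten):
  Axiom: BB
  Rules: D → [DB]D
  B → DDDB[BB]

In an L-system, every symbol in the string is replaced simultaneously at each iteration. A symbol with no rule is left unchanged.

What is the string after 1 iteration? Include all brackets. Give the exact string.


Answer: DDDB[BB]DDDB[BB]

Derivation:
Step 0: BB
Step 1: DDDB[BB]DDDB[BB]


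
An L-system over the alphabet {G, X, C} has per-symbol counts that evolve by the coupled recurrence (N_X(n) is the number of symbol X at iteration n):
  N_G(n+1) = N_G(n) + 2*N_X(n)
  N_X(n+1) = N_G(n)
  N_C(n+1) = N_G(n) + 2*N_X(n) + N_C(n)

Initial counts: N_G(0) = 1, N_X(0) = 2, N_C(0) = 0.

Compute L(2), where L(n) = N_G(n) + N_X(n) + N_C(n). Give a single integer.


Answer: 24

Derivation:
Step 0: N_G=1, N_X=2, N_C=0, L=3
Step 1: N_G=5, N_X=1, N_C=5, L=11
Step 2: N_G=7, N_X=5, N_C=12, L=24


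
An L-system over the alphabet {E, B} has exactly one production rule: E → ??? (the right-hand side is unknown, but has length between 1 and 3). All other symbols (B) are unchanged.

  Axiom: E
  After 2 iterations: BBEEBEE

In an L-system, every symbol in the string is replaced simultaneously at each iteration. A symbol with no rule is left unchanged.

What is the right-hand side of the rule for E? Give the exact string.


Answer: BEE

Derivation:
Trying E → BEE:
  Step 0: E
  Step 1: BEE
  Step 2: BBEEBEE
Matches the given result.


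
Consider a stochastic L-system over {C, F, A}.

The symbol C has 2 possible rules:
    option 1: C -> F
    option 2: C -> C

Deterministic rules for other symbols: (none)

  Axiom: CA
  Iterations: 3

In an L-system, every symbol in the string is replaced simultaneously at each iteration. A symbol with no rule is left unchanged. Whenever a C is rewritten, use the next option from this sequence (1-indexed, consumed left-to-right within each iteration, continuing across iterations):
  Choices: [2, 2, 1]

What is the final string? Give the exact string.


Answer: FA

Derivation:
Step 0: CA
Step 1: CA  (used choices [2])
Step 2: CA  (used choices [2])
Step 3: FA  (used choices [1])


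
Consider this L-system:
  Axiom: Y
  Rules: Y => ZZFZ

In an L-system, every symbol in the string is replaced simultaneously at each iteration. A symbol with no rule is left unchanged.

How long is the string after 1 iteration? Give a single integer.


Step 0: length = 1
Step 1: length = 4

Answer: 4


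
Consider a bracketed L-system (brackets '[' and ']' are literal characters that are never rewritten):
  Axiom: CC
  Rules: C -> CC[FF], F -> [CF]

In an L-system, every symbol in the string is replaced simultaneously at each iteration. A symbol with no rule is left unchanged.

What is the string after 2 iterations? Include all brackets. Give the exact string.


Answer: CC[FF]CC[FF][[CF][CF]]CC[FF]CC[FF][[CF][CF]]

Derivation:
Step 0: CC
Step 1: CC[FF]CC[FF]
Step 2: CC[FF]CC[FF][[CF][CF]]CC[FF]CC[FF][[CF][CF]]


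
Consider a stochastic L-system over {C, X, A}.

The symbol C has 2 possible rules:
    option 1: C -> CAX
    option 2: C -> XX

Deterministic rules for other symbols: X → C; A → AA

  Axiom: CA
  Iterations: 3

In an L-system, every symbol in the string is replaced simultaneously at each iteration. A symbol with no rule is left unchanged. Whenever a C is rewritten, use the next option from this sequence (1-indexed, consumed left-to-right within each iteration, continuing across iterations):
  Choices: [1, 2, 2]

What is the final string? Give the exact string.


Answer: CCAAAAXXAAAAAAAA

Derivation:
Step 0: CA
Step 1: CAXAA  (used choices [1])
Step 2: XXAACAAAA  (used choices [2])
Step 3: CCAAAAXXAAAAAAAA  (used choices [2])


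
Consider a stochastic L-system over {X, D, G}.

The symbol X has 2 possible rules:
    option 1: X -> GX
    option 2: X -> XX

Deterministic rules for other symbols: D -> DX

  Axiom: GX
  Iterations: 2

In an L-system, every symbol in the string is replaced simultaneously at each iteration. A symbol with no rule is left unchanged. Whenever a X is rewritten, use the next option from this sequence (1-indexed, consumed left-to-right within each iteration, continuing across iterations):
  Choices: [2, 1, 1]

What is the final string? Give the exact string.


Step 0: GX
Step 1: GXX  (used choices [2])
Step 2: GGXGX  (used choices [1, 1])

Answer: GGXGX


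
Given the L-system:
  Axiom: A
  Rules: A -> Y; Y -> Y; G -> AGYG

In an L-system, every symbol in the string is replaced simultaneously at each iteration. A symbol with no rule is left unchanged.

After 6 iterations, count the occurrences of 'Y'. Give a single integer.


Step 0: A  (0 'Y')
Step 1: Y  (1 'Y')
Step 2: Y  (1 'Y')
Step 3: Y  (1 'Y')
Step 4: Y  (1 'Y')
Step 5: Y  (1 'Y')
Step 6: Y  (1 'Y')

Answer: 1


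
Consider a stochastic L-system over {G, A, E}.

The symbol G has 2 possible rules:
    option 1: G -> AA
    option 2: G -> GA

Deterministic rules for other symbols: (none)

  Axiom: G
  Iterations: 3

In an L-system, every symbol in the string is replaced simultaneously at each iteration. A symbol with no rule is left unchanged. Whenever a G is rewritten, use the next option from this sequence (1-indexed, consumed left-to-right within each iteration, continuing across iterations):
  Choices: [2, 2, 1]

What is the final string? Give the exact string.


Step 0: G
Step 1: GA  (used choices [2])
Step 2: GAA  (used choices [2])
Step 3: AAAA  (used choices [1])

Answer: AAAA


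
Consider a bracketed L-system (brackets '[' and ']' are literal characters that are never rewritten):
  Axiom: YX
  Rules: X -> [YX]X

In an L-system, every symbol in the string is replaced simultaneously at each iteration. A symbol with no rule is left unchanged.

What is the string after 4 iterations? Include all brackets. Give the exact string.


Step 0: YX
Step 1: Y[YX]X
Step 2: Y[Y[YX]X][YX]X
Step 3: Y[Y[Y[YX]X][YX]X][Y[YX]X][YX]X
Step 4: Y[Y[Y[Y[YX]X][YX]X][Y[YX]X][YX]X][Y[Y[YX]X][YX]X][Y[YX]X][YX]X

Answer: Y[Y[Y[Y[YX]X][YX]X][Y[YX]X][YX]X][Y[Y[YX]X][YX]X][Y[YX]X][YX]X


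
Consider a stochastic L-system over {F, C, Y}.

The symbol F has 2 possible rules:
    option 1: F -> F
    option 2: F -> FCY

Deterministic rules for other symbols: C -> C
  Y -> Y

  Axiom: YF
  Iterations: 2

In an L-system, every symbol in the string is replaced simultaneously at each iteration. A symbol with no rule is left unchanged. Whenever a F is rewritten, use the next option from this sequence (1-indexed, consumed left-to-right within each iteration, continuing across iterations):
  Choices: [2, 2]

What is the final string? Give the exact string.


Answer: YFCYCY

Derivation:
Step 0: YF
Step 1: YFCY  (used choices [2])
Step 2: YFCYCY  (used choices [2])


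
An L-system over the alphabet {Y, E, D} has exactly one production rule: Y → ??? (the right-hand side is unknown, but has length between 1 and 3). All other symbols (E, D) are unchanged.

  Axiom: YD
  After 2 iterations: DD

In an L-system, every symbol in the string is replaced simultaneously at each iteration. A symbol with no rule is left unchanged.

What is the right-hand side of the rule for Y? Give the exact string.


Answer: D

Derivation:
Trying Y → D:
  Step 0: YD
  Step 1: DD
  Step 2: DD
Matches the given result.


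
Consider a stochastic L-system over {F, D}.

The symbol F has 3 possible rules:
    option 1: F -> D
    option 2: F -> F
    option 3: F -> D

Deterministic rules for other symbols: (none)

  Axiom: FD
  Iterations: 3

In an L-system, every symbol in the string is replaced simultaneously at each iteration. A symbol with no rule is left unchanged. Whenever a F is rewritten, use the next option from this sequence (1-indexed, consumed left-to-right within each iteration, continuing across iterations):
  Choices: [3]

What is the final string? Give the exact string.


Answer: DD

Derivation:
Step 0: FD
Step 1: DD  (used choices [3])
Step 2: DD  (used choices [])
Step 3: DD  (used choices [])


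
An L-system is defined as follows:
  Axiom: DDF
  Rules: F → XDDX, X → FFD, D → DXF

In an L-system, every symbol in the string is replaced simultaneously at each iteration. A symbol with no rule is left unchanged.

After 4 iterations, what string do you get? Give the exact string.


Answer: DXFFFDXDDXXDDXXDDXDXFFFDDXFDXFFFDFFDDXFDXFFFDFFDDXFDXFFFDDXFFFDXDDXXDDXXDDXDXFDXFFFDXDDXDXFFFDXDDXXDDXXDDXDXFDXFFFDXDDXXDDXXDDXDXFFFDDXFDXFFFDFFDDXFDXFFFDFFDDXFDXFFFDDXFFFDXDDXXDDXXDDXDXFDXFFFDXDDXDXFFFDXDDXXDDXXDDXDXFFFDDXFDXFFFDFFDDXFDXFFFDDXFFFDXDDXDXFFFDXDDXXDDXXDDXDXFFFDDXFDXFFFDDXFFFDXDDXXDDXXDDXDXFFFDDXFDXFFFDFFDDXFDXFFFDFFDDXFDXFFFDDXFFFDXDDX

Derivation:
Step 0: DDF
Step 1: DXFDXFXDDX
Step 2: DXFFFDXDDXDXFFFDXDDXFFDDXFDXFFFD
Step 3: DXFFFDXDDXXDDXXDDXDXFFFDDXFDXFFFDDXFFFDXDDXXDDXXDDXDXFFFDDXFDXFFFDXDDXXDDXDXFDXFFFDXDDXDXFFFDXDDXXDDXXDDXDXF
Step 4: DXFFFDXDDXXDDXXDDXDXFFFDDXFDXFFFDFFDDXFDXFFFDFFDDXFDXFFFDDXFFFDXDDXXDDXXDDXDXFDXFFFDXDDXDXFFFDXDDXXDDXXDDXDXFDXFFFDXDDXXDDXXDDXDXFFFDDXFDXFFFDFFDDXFDXFFFDFFDDXFDXFFFDDXFFFDXDDXXDDXXDDXDXFDXFFFDXDDXDXFFFDXDDXXDDXXDDXDXFFFDDXFDXFFFDFFDDXFDXFFFDDXFFFDXDDXDXFFFDXDDXXDDXXDDXDXFFFDDXFDXFFFDDXFFFDXDDXXDDXXDDXDXFFFDDXFDXFFFDFFDDXFDXFFFDFFDDXFDXFFFDDXFFFDXDDX
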